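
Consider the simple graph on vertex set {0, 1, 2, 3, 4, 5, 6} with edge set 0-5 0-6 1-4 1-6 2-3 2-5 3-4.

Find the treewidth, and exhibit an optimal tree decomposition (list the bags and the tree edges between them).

Each bag holds 3 vertices, so the decomposition has width 2, which upper-bounds the treewidth. Since 4–1–6–0–5–2–3–4 is a cycle in G, G is not acyclic. Forests are exactly the graphs of treewidth ≤ 1, so tw(G) ≥ 2. Hence tw(G) = 2 exactly.

Treewidth 2.
One such decomposition:
Bags: B1 = {1, 4, 6}  B2 = {0, 4, 6}  B3 = {0, 4, 5}  B4 = {2, 4, 5}  B5 = {2, 3, 4}
Tree: B1–B2, B2–B3, B3–B4, B4–B5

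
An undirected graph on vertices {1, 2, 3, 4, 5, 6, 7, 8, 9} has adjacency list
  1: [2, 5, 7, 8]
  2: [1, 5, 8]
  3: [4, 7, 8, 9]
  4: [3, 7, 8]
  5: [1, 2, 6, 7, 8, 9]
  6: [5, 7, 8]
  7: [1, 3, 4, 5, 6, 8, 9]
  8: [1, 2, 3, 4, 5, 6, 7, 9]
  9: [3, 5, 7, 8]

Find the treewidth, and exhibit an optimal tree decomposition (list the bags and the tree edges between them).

Treewidth 3.
Bags: B1 = {5, 7, 8, 9}  B2 = {5, 6, 7, 8}  B3 = {1, 5, 7, 8}  B4 = {1, 2, 5, 8}  B5 = {3, 7, 8, 9}  B6 = {3, 4, 7, 8}
Tree: B1–B2, B1–B3, B3–B4, B1–B5, B5–B6

Each bag holds 4 vertices, so the decomposition has width 3, which upper-bounds the treewidth. On the other hand G contains the 4-clique {1, 2, 5, 8}. A clique must lie in a single bag of any decomposition, so no decomposition can have width below 3. Combining the bounds, tw(G) = 3.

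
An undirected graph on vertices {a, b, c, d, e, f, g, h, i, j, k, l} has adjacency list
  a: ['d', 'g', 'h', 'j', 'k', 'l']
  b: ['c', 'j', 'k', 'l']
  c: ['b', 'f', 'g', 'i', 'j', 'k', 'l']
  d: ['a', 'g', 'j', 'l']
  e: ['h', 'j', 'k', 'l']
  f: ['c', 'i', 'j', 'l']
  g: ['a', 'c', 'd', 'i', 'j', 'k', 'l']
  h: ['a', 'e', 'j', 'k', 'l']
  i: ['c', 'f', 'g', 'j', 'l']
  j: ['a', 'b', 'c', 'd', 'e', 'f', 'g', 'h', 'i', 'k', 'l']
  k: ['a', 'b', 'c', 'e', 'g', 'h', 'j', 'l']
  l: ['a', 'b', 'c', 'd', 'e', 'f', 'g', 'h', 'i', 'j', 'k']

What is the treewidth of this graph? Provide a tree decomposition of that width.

Each bag holds 5 vertices, so the decomposition has width 4, which upper-bounds the treewidth. Conversely, {a, d, g, j, l} is a clique of size 5, and the vertices of any clique must share a bag in every tree decomposition; so some bag has ≥ 5 vertices and tw(G) ≥ 4. Hence tw(G) = 4 exactly.

Treewidth 4.
One such decomposition:
Bags: B1 = {a, d, g, j, l}  B2 = {a, g, j, k, l}  B3 = {a, h, j, k, l}  B4 = {e, h, j, k, l}  B5 = {c, g, j, k, l}  B6 = {c, g, i, j, l}  B7 = {c, f, i, j, l}  B8 = {b, c, j, k, l}
Tree: B1–B2, B2–B3, B3–B4, B2–B5, B5–B6, B6–B7, B5–B8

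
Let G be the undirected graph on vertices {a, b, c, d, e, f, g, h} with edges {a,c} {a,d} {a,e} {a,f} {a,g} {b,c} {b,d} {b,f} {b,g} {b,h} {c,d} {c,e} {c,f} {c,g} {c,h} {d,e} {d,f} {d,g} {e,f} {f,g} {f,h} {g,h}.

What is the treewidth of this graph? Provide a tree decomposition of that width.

Treewidth 4.
One such decomposition:
Bags: B1 = {b, c, f, g, h}  B2 = {b, c, d, f, g}  B3 = {a, c, d, f, g}  B4 = {a, c, d, e, f}
Tree: B1–B2, B2–B3, B3–B4

Each bag holds 5 vertices, so the decomposition has width 4, which upper-bounds the treewidth. On the other hand G contains the 5-clique {a, c, d, f, g}. A clique must lie in a single bag of any decomposition, so no decomposition can have width below 4. Hence tw(G) = 4 exactly.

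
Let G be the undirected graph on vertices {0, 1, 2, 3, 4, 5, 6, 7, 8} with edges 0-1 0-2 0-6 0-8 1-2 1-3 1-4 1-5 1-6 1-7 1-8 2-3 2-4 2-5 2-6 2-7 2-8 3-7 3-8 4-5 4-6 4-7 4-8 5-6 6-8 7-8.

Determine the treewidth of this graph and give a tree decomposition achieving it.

Treewidth 4.
Bags: B1 = {1, 2, 4, 5, 6}  B2 = {1, 2, 4, 6, 8}  B3 = {1, 2, 4, 7, 8}  B4 = {0, 1, 2, 6, 8}  B5 = {1, 2, 3, 7, 8}
Tree: B1–B2, B2–B3, B2–B4, B3–B5

The largest bag has 5 vertices, giving width 4; this decomposition certifies tw(G) ≤ 4. For the lower bound, the 5 vertices {0, 1, 2, 6, 8} are pairwise adjacent, and any tree decomposition puts a clique entirely inside one bag — forcing width ≥ 4. Hence tw(G) = 4 exactly.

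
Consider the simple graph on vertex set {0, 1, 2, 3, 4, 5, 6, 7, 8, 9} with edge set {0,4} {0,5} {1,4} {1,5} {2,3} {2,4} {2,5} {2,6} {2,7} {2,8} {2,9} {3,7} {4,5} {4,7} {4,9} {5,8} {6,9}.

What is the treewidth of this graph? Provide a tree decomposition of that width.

Treewidth 2.
One such decomposition:
Bags: B1 = {2, 4, 5}  B2 = {2, 4, 9}  B3 = {2, 4, 7}  B4 = {0, 4, 5}  B5 = {2, 6, 9}  B6 = {1, 4, 5}  B7 = {2, 3, 7}  B8 = {2, 5, 8}
Tree: B1–B2, B1–B3, B1–B4, B2–B5, B4–B6, B3–B7, B1–B8

Every bag has size at most 3, so the width is 3 − 1 = 2 and tw(G) ≤ 2. For the lower bound, the 3 vertices {0, 4, 5} are pairwise adjacent, and any tree decomposition puts a clique entirely inside one bag — forcing width ≥ 2. Combining the bounds, tw(G) = 2.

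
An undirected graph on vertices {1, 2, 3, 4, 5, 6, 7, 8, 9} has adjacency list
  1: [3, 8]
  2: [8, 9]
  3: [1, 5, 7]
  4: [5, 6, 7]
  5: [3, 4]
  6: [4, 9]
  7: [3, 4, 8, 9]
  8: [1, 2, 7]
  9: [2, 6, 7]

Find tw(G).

3

A width-3 tree decomposition is:
Bags: B1 = {1, 3, 5, 8}  B2 = {3, 5, 7, 8}  B3 = {4, 5, 7, 8}  B4 = {2, 4, 7, 8}  B5 = {2, 4, 7, 9}  B6 = {2, 4, 6, 9}
Tree: B1–B2, B2–B3, B3–B4, B4–B5, B5–B6
Each bag holds 4 vertices, so the decomposition has width 3, which upper-bounds the treewidth. For the lower bound: the 4 vertex sets {1,3,5}, {8}, {7}, {2,4,6,9} are disjoint, each induces a connected subgraph, and every pair is joined by at least one edge of G. Contracting each set to a single vertex therefore yields K_{4} as a minor, and since treewidth is minor-monotone, tw(G) ≥ tw(K_{4}) = 3. Combining the bounds, tw(G) = 3.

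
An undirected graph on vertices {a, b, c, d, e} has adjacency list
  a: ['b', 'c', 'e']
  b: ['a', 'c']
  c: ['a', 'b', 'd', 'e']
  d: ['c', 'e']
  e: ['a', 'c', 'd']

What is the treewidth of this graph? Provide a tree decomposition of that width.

Treewidth 2.
Bags: B1 = {c, d, e}  B2 = {a, c, e}  B3 = {a, b, c}
Tree: B1–B2, B2–B3

Each bag holds 3 vertices, so the decomposition has width 2, which upper-bounds the treewidth. Conversely, {c, d, e} is a clique of size 3, and the vertices of any clique must share a bag in every tree decomposition; so some bag has ≥ 3 vertices and tw(G) ≥ 2. Hence tw(G) = 2 exactly.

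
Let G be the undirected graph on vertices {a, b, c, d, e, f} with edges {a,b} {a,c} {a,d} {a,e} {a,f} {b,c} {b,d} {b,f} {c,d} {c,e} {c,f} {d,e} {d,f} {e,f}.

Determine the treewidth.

A width-4 tree decomposition is:
Bags: B1 = {a, b, c, d, f}  B2 = {a, c, d, e, f}
Tree: B1–B2
Every bag has size at most 5, so the width is 5 − 1 = 4 and tw(G) ≤ 4. On the other hand G contains the 5-clique {a, c, d, e, f}. A clique must lie in a single bag of any decomposition, so no decomposition can have width below 4. Therefore the treewidth is 4.

4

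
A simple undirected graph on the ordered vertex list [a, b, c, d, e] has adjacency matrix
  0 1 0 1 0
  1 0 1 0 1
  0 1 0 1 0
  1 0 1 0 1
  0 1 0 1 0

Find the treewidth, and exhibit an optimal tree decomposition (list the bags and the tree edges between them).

Every bag has size at most 3, so the width is 3 − 1 = 2 and tw(G) ≤ 2. The edges d–e–b–a–d form a cycle, so G is not a tree and its treewidth is at least 2. Hence tw(G) = 2 exactly.

Treewidth 2.
Bags: B1 = {b, d, e}  B2 = {a, b, d}  B3 = {b, c, d}
Tree: B1–B2, B2–B3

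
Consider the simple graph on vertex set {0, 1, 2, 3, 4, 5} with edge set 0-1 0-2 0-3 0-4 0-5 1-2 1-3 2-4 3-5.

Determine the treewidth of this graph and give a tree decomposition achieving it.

Each bag holds 3 vertices, so the decomposition has width 2, which upper-bounds the treewidth. On the other hand G contains the 3-clique {0, 1, 2}. A clique must lie in a single bag of any decomposition, so no decomposition can have width below 2. Combining the bounds, tw(G) = 2.

Treewidth 2.
One optimal decomposition is:
Bags: B1 = {0, 1, 3}  B2 = {0, 1, 2}  B3 = {0, 2, 4}  B4 = {0, 3, 5}
Tree: B1–B2, B2–B3, B1–B4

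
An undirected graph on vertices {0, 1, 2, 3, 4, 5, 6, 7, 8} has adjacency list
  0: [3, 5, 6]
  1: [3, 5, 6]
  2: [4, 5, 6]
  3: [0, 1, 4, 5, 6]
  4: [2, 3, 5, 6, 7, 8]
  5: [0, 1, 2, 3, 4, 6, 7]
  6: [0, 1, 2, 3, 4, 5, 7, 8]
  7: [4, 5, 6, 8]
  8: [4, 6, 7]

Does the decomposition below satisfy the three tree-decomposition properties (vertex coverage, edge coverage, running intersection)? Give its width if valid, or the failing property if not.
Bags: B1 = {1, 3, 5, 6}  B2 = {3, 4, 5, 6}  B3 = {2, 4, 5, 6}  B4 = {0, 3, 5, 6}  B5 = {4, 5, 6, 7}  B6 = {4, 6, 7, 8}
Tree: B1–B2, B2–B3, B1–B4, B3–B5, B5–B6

Yes; width 3.

Vertex coverage: the bags together contain {0, 1, 2, 3, 4, 5, 6, 7, 8}, the full vertex set. Edge coverage: each edge of G has both endpoints in at least one bag. Running intersection: for every vertex, the bags containing it form a connected subtree. All three properties hold, so this is a valid tree decomposition of width max|bag| − 1 = 3, and hence tw(G) ≤ 3.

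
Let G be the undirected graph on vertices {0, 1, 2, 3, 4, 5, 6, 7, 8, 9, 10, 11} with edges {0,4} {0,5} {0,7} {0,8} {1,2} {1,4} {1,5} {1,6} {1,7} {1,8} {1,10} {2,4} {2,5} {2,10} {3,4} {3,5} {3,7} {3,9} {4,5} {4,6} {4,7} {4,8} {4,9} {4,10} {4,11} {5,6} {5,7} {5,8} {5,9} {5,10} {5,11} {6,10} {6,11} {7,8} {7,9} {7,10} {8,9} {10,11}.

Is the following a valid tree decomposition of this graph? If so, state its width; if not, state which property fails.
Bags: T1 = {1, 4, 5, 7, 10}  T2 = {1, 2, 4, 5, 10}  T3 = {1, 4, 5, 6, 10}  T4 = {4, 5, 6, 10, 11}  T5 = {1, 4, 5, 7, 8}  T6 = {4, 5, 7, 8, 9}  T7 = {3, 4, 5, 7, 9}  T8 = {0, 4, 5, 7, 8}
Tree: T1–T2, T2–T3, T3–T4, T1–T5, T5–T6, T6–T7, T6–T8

Vertex coverage: the bags together contain {0, 1, 2, 3, 4, 5, 6, 7, 8, 9, 10, 11}, the full vertex set. Edge coverage: each edge of G has both endpoints in at least one bag. Running intersection: for every vertex, the bags containing it form a connected subtree. All three properties hold, so this is a valid tree decomposition of width max|bag| − 1 = 4, and hence tw(G) ≤ 4.

Yes; width 4.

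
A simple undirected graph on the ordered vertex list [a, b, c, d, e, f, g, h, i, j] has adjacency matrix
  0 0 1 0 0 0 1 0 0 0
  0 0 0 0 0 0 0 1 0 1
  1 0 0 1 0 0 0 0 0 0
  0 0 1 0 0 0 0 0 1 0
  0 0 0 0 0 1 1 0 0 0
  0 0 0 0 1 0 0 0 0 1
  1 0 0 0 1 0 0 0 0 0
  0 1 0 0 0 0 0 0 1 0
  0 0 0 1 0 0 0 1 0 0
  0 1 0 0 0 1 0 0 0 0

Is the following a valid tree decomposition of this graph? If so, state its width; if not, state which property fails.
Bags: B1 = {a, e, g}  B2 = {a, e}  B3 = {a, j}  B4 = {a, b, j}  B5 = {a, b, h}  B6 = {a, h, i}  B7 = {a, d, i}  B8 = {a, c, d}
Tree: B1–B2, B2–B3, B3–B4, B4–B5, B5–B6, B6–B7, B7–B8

No — vertex f appears in no bag.

A tree decomposition must satisfy three properties: every vertex lies in some bag; for every edge, both endpoints lie together in some bag; and for every vertex, the bags containing it form a connected subtree. Here vertex f appears in no bag, so the decomposition is invalid.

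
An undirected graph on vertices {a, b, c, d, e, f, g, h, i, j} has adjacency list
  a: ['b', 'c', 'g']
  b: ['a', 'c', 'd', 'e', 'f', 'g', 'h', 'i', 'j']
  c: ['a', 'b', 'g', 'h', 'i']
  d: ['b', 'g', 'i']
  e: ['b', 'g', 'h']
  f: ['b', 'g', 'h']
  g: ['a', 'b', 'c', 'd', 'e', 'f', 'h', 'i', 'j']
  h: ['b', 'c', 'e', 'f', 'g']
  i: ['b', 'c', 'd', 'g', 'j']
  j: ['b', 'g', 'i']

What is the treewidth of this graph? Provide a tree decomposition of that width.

Treewidth 3.
One such decomposition:
Bags: B1 = {a, b, c, g}  B2 = {b, c, g, h}  B3 = {b, e, g, h}  B4 = {b, f, g, h}  B5 = {b, c, g, i}  B6 = {b, d, g, i}  B7 = {b, g, i, j}
Tree: B1–B2, B2–B3, B3–B4, B1–B5, B5–B6, B5–B7

Each bag holds 4 vertices, so the decomposition has width 3, which upper-bounds the treewidth. For the lower bound, the 4 vertices {b, d, g, i} are pairwise adjacent, and any tree decomposition puts a clique entirely inside one bag — forcing width ≥ 3. Therefore the treewidth is 3.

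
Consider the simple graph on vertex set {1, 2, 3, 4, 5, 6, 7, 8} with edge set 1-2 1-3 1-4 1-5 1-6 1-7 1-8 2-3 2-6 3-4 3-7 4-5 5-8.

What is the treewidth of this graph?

2

A width-2 tree decomposition is:
Bags: B1 = {1, 4, 5}  B2 = {1, 3, 4}  B3 = {1, 2, 3}  B4 = {1, 2, 6}  B5 = {1, 5, 8}  B6 = {1, 3, 7}
Tree: B1–B2, B2–B3, B3–B4, B1–B5, B3–B6
Every bag has size at most 3, so the width is 3 − 1 = 2 and tw(G) ≤ 2. On the other hand G contains the 3-clique {1, 5, 8}. A clique must lie in a single bag of any decomposition, so no decomposition can have width below 2. Hence tw(G) = 2 exactly.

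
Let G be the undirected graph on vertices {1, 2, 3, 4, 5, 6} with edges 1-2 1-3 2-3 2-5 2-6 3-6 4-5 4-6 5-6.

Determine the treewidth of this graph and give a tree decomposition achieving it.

Treewidth 2.
One such decomposition:
Bags: B1 = {1, 2, 3}  B2 = {2, 3, 6}  B3 = {2, 5, 6}  B4 = {4, 5, 6}
Tree: B1–B2, B2–B3, B3–B4

Every bag has size at most 3, so the width is 3 − 1 = 2 and tw(G) ≤ 2. For the lower bound, the 3 vertices {1, 2, 3} are pairwise adjacent, and any tree decomposition puts a clique entirely inside one bag — forcing width ≥ 2. Therefore the treewidth is 2.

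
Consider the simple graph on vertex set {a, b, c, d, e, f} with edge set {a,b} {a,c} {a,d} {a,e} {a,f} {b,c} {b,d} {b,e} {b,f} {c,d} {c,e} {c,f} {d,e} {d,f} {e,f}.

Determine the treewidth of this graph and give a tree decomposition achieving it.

A single bag containing all 6 vertices is trivially a valid decomposition of width 5. On the other hand G contains the 6-clique {a, b, c, d, e, f}. A clique must lie in a single bag of any decomposition, so no decomposition can have width below 5. Combining the bounds, tw(G) = 5.

Treewidth 5.
One such decomposition:
Bags: B1 = {a, b, c, d, e, f}
Tree: (single bag)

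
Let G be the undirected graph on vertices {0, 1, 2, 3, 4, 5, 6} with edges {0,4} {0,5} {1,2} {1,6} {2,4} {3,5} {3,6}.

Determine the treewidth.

A width-2 tree decomposition is:
Bags: B1 = {0, 2, 4}  B2 = {0, 2, 5}  B3 = {2, 3, 5}  B4 = {2, 3, 6}  B5 = {1, 2, 6}
Tree: B1–B2, B2–B3, B3–B4, B4–B5
Every bag has size at most 3, so the width is 3 − 1 = 2 and tw(G) ≤ 2. Since 2–4–0–5–3–6–1–2 is a cycle in G, G is not acyclic. Forests are exactly the graphs of treewidth ≤ 1, so tw(G) ≥ 2. Hence tw(G) = 2 exactly.

2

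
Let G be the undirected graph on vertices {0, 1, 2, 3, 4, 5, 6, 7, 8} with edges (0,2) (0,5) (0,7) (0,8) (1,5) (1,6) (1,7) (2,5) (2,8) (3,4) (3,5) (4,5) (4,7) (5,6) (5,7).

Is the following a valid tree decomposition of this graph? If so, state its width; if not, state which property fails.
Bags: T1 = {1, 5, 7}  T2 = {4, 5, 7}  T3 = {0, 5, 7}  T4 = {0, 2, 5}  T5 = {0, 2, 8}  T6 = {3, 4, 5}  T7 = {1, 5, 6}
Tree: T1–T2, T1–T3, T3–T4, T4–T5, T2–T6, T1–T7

Yes; width 2.

Every vertex of G appears in some bag (union = {0, 1, 2, 3, 4, 5, 6, 7, 8}); every edge is covered by a bag; and for each vertex v the set of bags containing v is connected in the bag tree. The decomposition is therefore valid. The largest bag has 3 vertices, so the width is 2.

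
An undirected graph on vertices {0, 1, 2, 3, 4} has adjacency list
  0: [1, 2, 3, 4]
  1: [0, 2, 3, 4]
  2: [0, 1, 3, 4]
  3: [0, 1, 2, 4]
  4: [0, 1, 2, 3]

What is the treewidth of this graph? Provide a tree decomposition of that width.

With just one bag of size 5, the width is 5 − 1 = 4, so tw(G) ≤ 4. Conversely, {0, 1, 2, 3, 4} is a clique of size 5, and the vertices of any clique must share a bag in every tree decomposition; so some bag has ≥ 5 vertices and tw(G) ≥ 4. Combining the bounds, tw(G) = 4.

Treewidth 4.
One optimal decomposition is:
Bags: B1 = {0, 1, 2, 3, 4}
Tree: (single bag)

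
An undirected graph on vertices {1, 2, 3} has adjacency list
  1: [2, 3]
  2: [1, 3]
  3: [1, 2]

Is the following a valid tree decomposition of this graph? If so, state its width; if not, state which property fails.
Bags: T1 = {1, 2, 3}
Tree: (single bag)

Yes; width 2.

Every vertex of G appears in some bag (union = {1, 2, 3}); every edge is covered by a bag; and for each vertex v the set of bags containing v is connected in the bag tree. The decomposition is therefore valid. The largest bag has 3 vertices, so the width is 2.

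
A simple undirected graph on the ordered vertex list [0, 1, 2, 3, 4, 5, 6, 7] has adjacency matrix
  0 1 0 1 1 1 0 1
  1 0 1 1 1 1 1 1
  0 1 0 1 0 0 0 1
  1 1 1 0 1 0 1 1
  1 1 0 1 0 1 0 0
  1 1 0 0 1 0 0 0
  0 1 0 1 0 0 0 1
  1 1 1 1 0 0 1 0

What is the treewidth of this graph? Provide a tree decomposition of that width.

Each bag holds 4 vertices, so the decomposition has width 3, which upper-bounds the treewidth. For the lower bound, the 4 vertices {0, 1, 3, 4} are pairwise adjacent, and any tree decomposition puts a clique entirely inside one bag — forcing width ≥ 3. Combining the bounds, tw(G) = 3.

Treewidth 3.
One optimal decomposition is:
Bags: B1 = {1, 3, 6, 7}  B2 = {0, 1, 3, 7}  B3 = {0, 1, 3, 4}  B4 = {1, 2, 3, 7}  B5 = {0, 1, 4, 5}
Tree: B1–B2, B2–B3, B1–B4, B3–B5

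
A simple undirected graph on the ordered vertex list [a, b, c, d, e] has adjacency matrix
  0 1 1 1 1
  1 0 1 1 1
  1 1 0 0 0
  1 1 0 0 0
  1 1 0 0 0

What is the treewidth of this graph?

A width-2 tree decomposition is:
Bags: B1 = {a, b, e}  B2 = {a, b, c}  B3 = {a, b, d}
Tree: B1–B2, B1–B3
The largest bag has 3 vertices, giving width 2; this decomposition certifies tw(G) ≤ 2. On the other hand G contains the 3-clique {a, b, d}. A clique must lie in a single bag of any decomposition, so no decomposition can have width below 2. Hence tw(G) = 2 exactly.

2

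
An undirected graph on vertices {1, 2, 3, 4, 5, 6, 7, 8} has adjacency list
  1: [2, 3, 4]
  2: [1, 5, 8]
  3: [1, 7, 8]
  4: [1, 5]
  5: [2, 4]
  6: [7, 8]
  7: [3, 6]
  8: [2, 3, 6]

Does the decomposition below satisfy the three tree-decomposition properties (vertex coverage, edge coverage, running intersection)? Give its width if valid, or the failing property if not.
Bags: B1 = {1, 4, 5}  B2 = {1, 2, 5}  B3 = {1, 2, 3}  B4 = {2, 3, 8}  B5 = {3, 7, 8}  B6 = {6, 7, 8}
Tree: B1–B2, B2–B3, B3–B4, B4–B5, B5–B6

Yes; width 2.

Every vertex of G appears in some bag (union = {1, 2, 3, 4, 5, 6, 7, 8}); every edge is covered by a bag; and for each vertex v the set of bags containing v is connected in the bag tree. The decomposition is therefore valid. The largest bag has 3 vertices, so the width is 2.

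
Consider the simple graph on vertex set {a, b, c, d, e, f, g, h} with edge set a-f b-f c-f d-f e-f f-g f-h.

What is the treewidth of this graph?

A width-1 tree decomposition is:
Bags: B1 = {f, g}  B2 = {a, f}  B3 = {f, h}  B4 = {d, f}  B5 = {c, f}  B6 = {e, f}  B7 = {b, f}
Tree: B1–B2, B2–B3, B2–B4, B3–B5, B1–B6, B2–B7
Every bag has size at most 2, so the width is 2 − 1 = 1 and tw(G) ≤ 1. Since G has at least one edge (e.g. g–f), it is not an edgeless graph, so tw(G) ≥ 1. Combining the bounds, tw(G) = 1.

1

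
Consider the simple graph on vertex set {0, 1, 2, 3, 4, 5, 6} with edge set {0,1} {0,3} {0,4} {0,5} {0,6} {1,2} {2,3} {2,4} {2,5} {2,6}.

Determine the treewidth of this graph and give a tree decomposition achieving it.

Treewidth 2.
Bags: B1 = {0, 2, 4}  B2 = {0, 1, 2}  B3 = {0, 2, 5}  B4 = {0, 2, 6}  B5 = {0, 2, 3}
Tree: B1–B2, B2–B3, B3–B4, B4–B5

The largest bag has 3 vertices, giving width 2; this decomposition certifies tw(G) ≤ 2. For the lower bound, G contains the cycle 0–4–2–1–0, so G is not a forest; only forests have treewidth ≤ 1, hence tw(G) ≥ 2. Therefore the treewidth is 2.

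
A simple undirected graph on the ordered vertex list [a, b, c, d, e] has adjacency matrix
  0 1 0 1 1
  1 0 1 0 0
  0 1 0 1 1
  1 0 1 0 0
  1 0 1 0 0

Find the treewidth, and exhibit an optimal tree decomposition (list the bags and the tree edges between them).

Treewidth 2.
One optimal decomposition is:
Bags: B1 = {a, c, e}  B2 = {a, b, c}  B3 = {a, c, d}
Tree: B1–B2, B2–B3

The largest bag has 3 vertices, giving width 2; this decomposition certifies tw(G) ≤ 2. Since c–e–a–b–c is a cycle in G, G is not acyclic. Forests are exactly the graphs of treewidth ≤ 1, so tw(G) ≥ 2. Combining the bounds, tw(G) = 2.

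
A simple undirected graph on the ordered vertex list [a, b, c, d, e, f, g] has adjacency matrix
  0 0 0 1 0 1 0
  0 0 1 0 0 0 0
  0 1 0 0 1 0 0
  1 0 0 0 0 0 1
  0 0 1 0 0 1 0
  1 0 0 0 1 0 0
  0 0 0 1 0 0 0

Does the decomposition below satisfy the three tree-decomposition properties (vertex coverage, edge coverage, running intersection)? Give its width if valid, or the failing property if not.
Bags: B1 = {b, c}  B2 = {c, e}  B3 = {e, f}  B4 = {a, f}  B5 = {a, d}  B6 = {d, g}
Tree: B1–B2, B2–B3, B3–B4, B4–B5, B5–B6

Yes; width 1.

Checking the three conditions: (i) the bags cover all of {a, b, c, d, e, f, g}; (ii) for each edge, some bag contains both endpoints; (iii) the bags containing any fixed vertex form a subtree. All hold, so the decomposition is valid with width 2 − 1 = 1.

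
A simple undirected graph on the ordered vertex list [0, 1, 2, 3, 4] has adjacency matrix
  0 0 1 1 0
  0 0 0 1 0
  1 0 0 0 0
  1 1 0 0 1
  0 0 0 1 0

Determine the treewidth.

1

A width-1 tree decomposition is:
Bags: B1 = {0, 3}  B2 = {0, 2}  B3 = {1, 3}  B4 = {3, 4}
Tree: B1–B2, B1–B3, B1–B4
Every bag has size at most 2, so the width is 2 − 1 = 1 and tw(G) ≤ 1. G has an edge, so its treewidth is at least 1. Hence tw(G) = 1 exactly.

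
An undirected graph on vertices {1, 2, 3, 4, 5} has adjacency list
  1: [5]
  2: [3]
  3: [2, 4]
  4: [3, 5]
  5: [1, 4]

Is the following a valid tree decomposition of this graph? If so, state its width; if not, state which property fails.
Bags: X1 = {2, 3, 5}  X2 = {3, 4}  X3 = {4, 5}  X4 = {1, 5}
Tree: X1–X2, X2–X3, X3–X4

A tree decomposition must satisfy three properties: every vertex lies in some bag; for every edge, both endpoints lie together in some bag; and for every vertex, the bags containing it form a connected subtree. Here bags containing vertex 5 are not connected in the tree, so the decomposition is invalid.

No — bags containing vertex 5 are not connected in the tree.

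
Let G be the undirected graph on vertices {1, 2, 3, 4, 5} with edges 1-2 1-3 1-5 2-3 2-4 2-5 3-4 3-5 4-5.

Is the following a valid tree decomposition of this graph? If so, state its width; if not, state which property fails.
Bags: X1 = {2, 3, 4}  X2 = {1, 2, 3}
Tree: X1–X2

No — vertex 5 appears in no bag.

A tree decomposition must satisfy three properties: every vertex lies in some bag; for every edge, both endpoints lie together in some bag; and for every vertex, the bags containing it form a connected subtree. Here vertex 5 appears in no bag, so the decomposition is invalid.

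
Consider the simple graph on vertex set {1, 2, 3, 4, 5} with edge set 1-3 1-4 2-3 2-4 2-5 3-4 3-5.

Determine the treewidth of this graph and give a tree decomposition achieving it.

The largest bag has 3 vertices, giving width 2; this decomposition certifies tw(G) ≤ 2. On the other hand G contains the 3-clique {1, 3, 4}. A clique must lie in a single bag of any decomposition, so no decomposition can have width below 2. Hence tw(G) = 2 exactly.

Treewidth 2.
One optimal decomposition is:
Bags: B1 = {2, 3, 5}  B2 = {2, 3, 4}  B3 = {1, 3, 4}
Tree: B1–B2, B2–B3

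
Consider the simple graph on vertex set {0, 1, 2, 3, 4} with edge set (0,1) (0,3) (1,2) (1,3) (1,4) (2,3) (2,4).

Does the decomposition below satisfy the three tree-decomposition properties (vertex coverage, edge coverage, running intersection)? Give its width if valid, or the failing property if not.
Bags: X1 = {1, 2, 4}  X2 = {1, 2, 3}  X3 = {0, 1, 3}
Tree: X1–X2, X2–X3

Yes; width 2.

Checking the three conditions: (i) the bags cover all of {0, 1, 2, 3, 4}; (ii) for each edge, some bag contains both endpoints; (iii) the bags containing any fixed vertex form a subtree. All hold, so the decomposition is valid with width 3 − 1 = 2.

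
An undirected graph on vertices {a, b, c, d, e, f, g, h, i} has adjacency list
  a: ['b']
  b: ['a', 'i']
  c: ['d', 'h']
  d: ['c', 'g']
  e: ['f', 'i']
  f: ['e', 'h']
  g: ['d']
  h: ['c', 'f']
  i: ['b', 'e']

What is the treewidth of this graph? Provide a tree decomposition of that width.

Every bag has size at most 2, so the width is 2 − 1 = 1 and tw(G) ≤ 1. Any graph with an edge has treewidth ≥ 1, and G has the edge g–d. The upper and lower bounds meet at 1, so that is the treewidth.

Treewidth 1.
One optimal decomposition is:
Bags: B1 = {d, g}  B2 = {c, d}  B3 = {c, h}  B4 = {f, h}  B5 = {e, f}  B6 = {e, i}  B7 = {b, i}  B8 = {a, b}
Tree: B1–B2, B2–B3, B3–B4, B4–B5, B5–B6, B6–B7, B7–B8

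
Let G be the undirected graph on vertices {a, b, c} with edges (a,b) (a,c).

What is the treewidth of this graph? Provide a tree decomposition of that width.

Each bag holds 2 vertices, so the decomposition has width 1, which upper-bounds the treewidth. G has an edge, so its treewidth is at least 1. Therefore the treewidth is 1.

Treewidth 1.
Bags: B1 = {a, b}  B2 = {a, c}
Tree: B1–B2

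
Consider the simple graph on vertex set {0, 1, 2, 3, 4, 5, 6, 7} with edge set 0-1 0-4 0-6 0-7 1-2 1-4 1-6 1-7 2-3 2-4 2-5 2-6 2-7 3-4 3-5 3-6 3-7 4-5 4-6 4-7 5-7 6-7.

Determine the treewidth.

4

A width-4 tree decomposition is:
Bags: B1 = {2, 3, 4, 6, 7}  B2 = {1, 2, 4, 6, 7}  B3 = {0, 1, 4, 6, 7}  B4 = {2, 3, 4, 5, 7}
Tree: B1–B2, B2–B3, B1–B4
Every bag has size at most 5, so the width is 5 − 1 = 4 and tw(G) ≤ 4. On the other hand G contains the 5-clique {0, 1, 4, 6, 7}. A clique must lie in a single bag of any decomposition, so no decomposition can have width below 4. The upper and lower bounds meet at 4, so that is the treewidth.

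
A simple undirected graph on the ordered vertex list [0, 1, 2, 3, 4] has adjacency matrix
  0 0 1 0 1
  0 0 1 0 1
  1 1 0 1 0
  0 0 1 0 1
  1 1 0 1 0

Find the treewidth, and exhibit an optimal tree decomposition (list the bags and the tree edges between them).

Treewidth 2.
One optimal decomposition is:
Bags: B1 = {1, 2, 4}  B2 = {0, 2, 4}  B3 = {2, 3, 4}
Tree: B1–B2, B2–B3

Each bag holds 3 vertices, so the decomposition has width 2, which upper-bounds the treewidth. The edges 1–4–0–2–1 form a cycle, so G is not a tree and its treewidth is at least 2. Hence tw(G) = 2 exactly.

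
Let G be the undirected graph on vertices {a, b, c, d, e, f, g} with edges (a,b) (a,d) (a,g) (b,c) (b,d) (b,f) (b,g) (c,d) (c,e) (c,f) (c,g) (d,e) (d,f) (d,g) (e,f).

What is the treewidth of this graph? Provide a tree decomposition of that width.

Every bag has size at most 4, so the width is 4 − 1 = 3 and tw(G) ≤ 3. Conversely, {c, d, e, f} is a clique of size 4, and the vertices of any clique must share a bag in every tree decomposition; so some bag has ≥ 4 vertices and tw(G) ≥ 3. Hence tw(G) = 3 exactly.

Treewidth 3.
Bags: B1 = {c, d, e, f}  B2 = {b, c, d, f}  B3 = {b, c, d, g}  B4 = {a, b, d, g}
Tree: B1–B2, B2–B3, B3–B4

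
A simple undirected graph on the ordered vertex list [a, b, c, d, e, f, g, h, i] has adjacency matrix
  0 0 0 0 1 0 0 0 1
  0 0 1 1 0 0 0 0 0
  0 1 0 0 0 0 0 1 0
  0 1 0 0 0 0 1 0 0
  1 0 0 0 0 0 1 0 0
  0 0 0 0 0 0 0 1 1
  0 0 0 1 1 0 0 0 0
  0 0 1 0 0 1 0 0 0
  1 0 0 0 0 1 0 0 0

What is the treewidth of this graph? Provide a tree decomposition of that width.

Treewidth 2.
One such decomposition:
Bags: B1 = {b, d, g}  B2 = {b, e, g}  B3 = {a, b, e}  B4 = {a, b, i}  B5 = {b, f, i}  B6 = {b, f, h}  B7 = {b, c, h}
Tree: B1–B2, B2–B3, B3–B4, B4–B5, B5–B6, B6–B7

Every bag has size at most 3, so the width is 3 − 1 = 2 and tw(G) ≤ 2. Since b–d–g–e–a–i–f–h–c–b is a cycle in G, G is not acyclic. Forests are exactly the graphs of treewidth ≤ 1, so tw(G) ≥ 2. Hence tw(G) = 2 exactly.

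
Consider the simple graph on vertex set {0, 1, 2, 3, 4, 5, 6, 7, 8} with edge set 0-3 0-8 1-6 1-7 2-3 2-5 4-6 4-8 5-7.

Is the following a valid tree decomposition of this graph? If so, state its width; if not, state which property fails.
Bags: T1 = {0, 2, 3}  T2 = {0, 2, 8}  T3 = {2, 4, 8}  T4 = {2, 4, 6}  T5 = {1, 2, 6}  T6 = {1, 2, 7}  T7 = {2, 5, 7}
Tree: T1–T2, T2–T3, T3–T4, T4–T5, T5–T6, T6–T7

Yes; width 2.

Every vertex of G appears in some bag (union = {0, 1, 2, 3, 4, 5, 6, 7, 8}); every edge is covered by a bag; and for each vertex v the set of bags containing v is connected in the bag tree. The decomposition is therefore valid. The largest bag has 3 vertices, so the width is 2.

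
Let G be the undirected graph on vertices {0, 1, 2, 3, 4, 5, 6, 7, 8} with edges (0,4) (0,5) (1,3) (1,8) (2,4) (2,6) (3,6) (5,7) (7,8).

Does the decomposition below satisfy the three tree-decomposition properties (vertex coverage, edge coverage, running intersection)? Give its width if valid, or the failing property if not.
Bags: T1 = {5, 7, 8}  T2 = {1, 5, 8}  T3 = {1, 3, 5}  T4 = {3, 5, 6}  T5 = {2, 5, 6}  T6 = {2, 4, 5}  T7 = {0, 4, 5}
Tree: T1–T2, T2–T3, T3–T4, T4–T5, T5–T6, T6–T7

Vertex coverage: the bags together contain {0, 1, 2, 3, 4, 5, 6, 7, 8}, the full vertex set. Edge coverage: each edge of G has both endpoints in at least one bag. Running intersection: for every vertex, the bags containing it form a connected subtree. All three properties hold, so this is a valid tree decomposition of width max|bag| − 1 = 2, and hence tw(G) ≤ 2.

Yes; width 2.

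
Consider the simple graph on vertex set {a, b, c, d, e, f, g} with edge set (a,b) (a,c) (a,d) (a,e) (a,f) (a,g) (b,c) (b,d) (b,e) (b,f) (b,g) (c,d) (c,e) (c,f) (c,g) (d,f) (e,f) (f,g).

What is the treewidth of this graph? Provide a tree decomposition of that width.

Treewidth 4.
Bags: B1 = {a, b, c, f, g}  B2 = {a, b, c, e, f}  B3 = {a, b, c, d, f}
Tree: B1–B2, B2–B3

Every bag has size at most 5, so the width is 5 − 1 = 4 and tw(G) ≤ 4. Conversely, {a, b, c, d, f} is a clique of size 5, and the vertices of any clique must share a bag in every tree decomposition; so some bag has ≥ 5 vertices and tw(G) ≥ 4. Therefore the treewidth is 4.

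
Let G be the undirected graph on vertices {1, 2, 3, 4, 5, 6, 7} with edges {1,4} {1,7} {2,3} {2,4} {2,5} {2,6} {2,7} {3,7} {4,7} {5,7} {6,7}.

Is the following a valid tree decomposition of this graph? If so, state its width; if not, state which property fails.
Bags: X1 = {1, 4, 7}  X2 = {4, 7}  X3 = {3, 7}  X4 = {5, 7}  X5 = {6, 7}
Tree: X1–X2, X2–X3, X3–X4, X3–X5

No — vertex 2 appears in no bag.

A tree decomposition must satisfy three properties: every vertex lies in some bag; for every edge, both endpoints lie together in some bag; and for every vertex, the bags containing it form a connected subtree. Here vertex 2 appears in no bag, so the decomposition is invalid.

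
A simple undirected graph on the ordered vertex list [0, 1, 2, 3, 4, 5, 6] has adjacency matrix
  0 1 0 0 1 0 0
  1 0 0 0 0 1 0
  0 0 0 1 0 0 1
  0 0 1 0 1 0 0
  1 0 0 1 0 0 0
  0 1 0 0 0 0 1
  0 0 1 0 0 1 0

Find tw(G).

A width-2 tree decomposition is:
Bags: B1 = {2, 5, 6}  B2 = {2, 3, 5}  B3 = {3, 4, 5}  B4 = {0, 4, 5}  B5 = {0, 1, 5}
Tree: B1–B2, B2–B3, B3–B4, B4–B5
Every bag has size at most 3, so the width is 3 − 1 = 2 and tw(G) ≤ 2. Since 5–6–2–3–4–0–1–5 is a cycle in G, G is not acyclic. Forests are exactly the graphs of treewidth ≤ 1, so tw(G) ≥ 2. Combining the bounds, tw(G) = 2.

2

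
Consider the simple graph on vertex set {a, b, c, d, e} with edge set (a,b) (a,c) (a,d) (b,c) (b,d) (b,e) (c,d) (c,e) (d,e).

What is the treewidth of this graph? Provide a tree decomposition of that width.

Treewidth 3.
Bags: B1 = {b, c, d, e}  B2 = {a, b, c, d}
Tree: B1–B2

The largest bag has 4 vertices, giving width 3; this decomposition certifies tw(G) ≤ 3. On the other hand G contains the 4-clique {b, c, d, e}. A clique must lie in a single bag of any decomposition, so no decomposition can have width below 3. Combining the bounds, tw(G) = 3.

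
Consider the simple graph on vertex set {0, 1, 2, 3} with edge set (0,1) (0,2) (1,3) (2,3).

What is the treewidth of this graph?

A width-2 tree decomposition is:
Bags: B1 = {0, 1, 2}  B2 = {1, 2, 3}
Tree: B1–B2
The largest bag has 3 vertices, giving width 2; this decomposition certifies tw(G) ≤ 2. The edges 1–0–2–3–1 form a cycle, so G is not a tree and its treewidth is at least 2. Therefore the treewidth is 2.

2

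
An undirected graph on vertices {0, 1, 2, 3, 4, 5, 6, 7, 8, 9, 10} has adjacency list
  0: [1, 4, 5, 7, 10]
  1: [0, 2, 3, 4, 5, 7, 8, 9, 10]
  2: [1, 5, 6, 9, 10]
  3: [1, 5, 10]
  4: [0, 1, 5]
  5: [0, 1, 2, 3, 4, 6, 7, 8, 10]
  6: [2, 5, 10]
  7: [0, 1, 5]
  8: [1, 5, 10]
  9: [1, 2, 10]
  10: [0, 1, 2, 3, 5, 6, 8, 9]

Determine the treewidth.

3

A width-3 tree decomposition is:
Bags: B1 = {2, 5, 6, 10}  B2 = {1, 2, 5, 10}  B3 = {0, 1, 5, 10}  B4 = {0, 1, 5, 7}  B5 = {1, 2, 9, 10}  B6 = {0, 1, 4, 5}  B7 = {1, 5, 8, 10}  B8 = {1, 3, 5, 10}
Tree: B1–B2, B2–B3, B3–B4, B2–B5, B4–B6, B2–B7, B2–B8
The largest bag has 4 vertices, giving width 3; this decomposition certifies tw(G) ≤ 3. For the lower bound, the 4 vertices {1, 2, 9, 10} are pairwise adjacent, and any tree decomposition puts a clique entirely inside one bag — forcing width ≥ 3. The upper and lower bounds meet at 3, so that is the treewidth.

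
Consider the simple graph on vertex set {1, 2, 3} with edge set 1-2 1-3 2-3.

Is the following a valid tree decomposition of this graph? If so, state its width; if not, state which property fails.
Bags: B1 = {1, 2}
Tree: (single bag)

A tree decomposition must satisfy three properties: every vertex lies in some bag; for every edge, both endpoints lie together in some bag; and for every vertex, the bags containing it form a connected subtree. Here vertex 3 appears in no bag, so the decomposition is invalid.

No — vertex 3 appears in no bag.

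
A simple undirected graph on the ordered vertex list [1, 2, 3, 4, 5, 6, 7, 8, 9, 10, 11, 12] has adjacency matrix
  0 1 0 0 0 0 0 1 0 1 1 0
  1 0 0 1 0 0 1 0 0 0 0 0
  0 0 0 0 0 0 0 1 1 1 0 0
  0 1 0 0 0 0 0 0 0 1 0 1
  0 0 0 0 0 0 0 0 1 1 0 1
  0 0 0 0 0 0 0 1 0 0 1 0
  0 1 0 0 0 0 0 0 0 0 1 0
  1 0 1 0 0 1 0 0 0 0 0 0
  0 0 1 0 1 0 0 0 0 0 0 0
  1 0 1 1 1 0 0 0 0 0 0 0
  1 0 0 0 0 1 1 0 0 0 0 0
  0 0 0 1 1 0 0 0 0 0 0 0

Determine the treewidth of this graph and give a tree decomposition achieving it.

Treewidth 3.
Bags: B1 = {3, 5, 9, 12}  B2 = {3, 5, 10, 12}  B3 = {3, 4, 10, 12}  B4 = {3, 4, 8, 10}  B5 = {1, 4, 8, 10}  B6 = {1, 2, 4, 8}  B7 = {1, 2, 6, 8}  B8 = {1, 2, 6, 11}  B9 = {2, 6, 7, 11}
Tree: B1–B2, B2–B3, B3–B4, B4–B5, B5–B6, B6–B7, B7–B8, B8–B9

The largest bag has 4 vertices, giving width 3; this decomposition certifies tw(G) ≤ 3. For the lower bound: the 4 vertex sets {5,9,12}, {3}, {10}, {1,2,4,8} are disjoint, each induces a connected subgraph, and every pair is joined by at least one edge of G. Contracting each set to a single vertex therefore yields K_{4} as a minor, and since treewidth is minor-monotone, tw(G) ≥ tw(K_{4}) = 3. The upper and lower bounds meet at 3, so that is the treewidth.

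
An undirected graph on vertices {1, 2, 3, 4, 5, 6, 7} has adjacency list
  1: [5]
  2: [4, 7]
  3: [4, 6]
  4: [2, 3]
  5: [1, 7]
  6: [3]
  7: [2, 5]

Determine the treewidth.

1

A width-1 tree decomposition is:
Bags: B1 = {3, 6}  B2 = {3, 4}  B3 = {2, 4}  B4 = {2, 7}  B5 = {5, 7}  B6 = {1, 5}
Tree: B1–B2, B2–B3, B3–B4, B4–B5, B5–B6
Every bag has size at most 2, so the width is 2 − 1 = 1 and tw(G) ≤ 1. G has an edge, so its treewidth is at least 1. Combining the bounds, tw(G) = 1.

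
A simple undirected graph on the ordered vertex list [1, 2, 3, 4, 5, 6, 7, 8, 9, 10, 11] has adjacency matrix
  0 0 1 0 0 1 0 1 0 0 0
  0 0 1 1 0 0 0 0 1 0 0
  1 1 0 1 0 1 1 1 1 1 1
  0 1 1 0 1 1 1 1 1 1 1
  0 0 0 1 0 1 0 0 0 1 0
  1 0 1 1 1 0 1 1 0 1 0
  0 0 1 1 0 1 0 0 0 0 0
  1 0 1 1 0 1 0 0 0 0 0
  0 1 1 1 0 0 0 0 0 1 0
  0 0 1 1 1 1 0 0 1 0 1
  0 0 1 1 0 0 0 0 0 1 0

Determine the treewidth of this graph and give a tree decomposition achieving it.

Each bag holds 4 vertices, so the decomposition has width 3, which upper-bounds the treewidth. Conversely, {1, 3, 6, 8} is a clique of size 4, and the vertices of any clique must share a bag in every tree decomposition; so some bag has ≥ 4 vertices and tw(G) ≥ 3. Therefore the treewidth is 3.

Treewidth 3.
One optimal decomposition is:
Bags: B1 = {4, 5, 6, 10}  B2 = {3, 4, 6, 10}  B3 = {3, 4, 9, 10}  B4 = {3, 4, 10, 11}  B5 = {2, 3, 4, 9}  B6 = {3, 4, 6, 8}  B7 = {1, 3, 6, 8}  B8 = {3, 4, 6, 7}
Tree: B1–B2, B2–B3, B3–B4, B3–B5, B2–B6, B6–B7, B2–B8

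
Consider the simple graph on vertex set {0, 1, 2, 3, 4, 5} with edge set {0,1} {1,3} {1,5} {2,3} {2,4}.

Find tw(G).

1

A width-1 tree decomposition is:
Bags: B1 = {1, 3}  B2 = {2, 3}  B3 = {0, 1}  B4 = {2, 4}  B5 = {1, 5}
Tree: B1–B2, B1–B3, B2–B4, B1–B5
The largest bag has 2 vertices, giving width 1; this decomposition certifies tw(G) ≤ 1. Since G has at least one edge (e.g. 1–3), it is not an edgeless graph, so tw(G) ≥ 1. The upper and lower bounds meet at 1, so that is the treewidth.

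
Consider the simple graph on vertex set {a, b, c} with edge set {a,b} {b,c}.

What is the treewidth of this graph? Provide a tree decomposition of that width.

Treewidth 1.
One such decomposition:
Bags: B1 = {a, b}  B2 = {b, c}
Tree: B1–B2

Each bag holds 2 vertices, so the decomposition has width 1, which upper-bounds the treewidth. Since G has at least one edge (e.g. a–b), it is not an edgeless graph, so tw(G) ≥ 1. The upper and lower bounds meet at 1, so that is the treewidth.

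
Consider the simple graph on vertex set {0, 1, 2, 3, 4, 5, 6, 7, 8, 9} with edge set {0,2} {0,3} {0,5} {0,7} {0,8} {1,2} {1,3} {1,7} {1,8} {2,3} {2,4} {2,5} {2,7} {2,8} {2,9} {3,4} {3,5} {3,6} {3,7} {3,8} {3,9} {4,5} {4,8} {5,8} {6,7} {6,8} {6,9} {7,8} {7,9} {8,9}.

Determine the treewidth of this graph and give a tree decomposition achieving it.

The largest bag has 5 vertices, giving width 4; this decomposition certifies tw(G) ≤ 4. For the lower bound, the 5 vertices {2, 3, 4, 5, 8} are pairwise adjacent, and any tree decomposition puts a clique entirely inside one bag — forcing width ≥ 4. Hence tw(G) = 4 exactly.

Treewidth 4.
Bags: B1 = {0, 2, 3, 7, 8}  B2 = {1, 2, 3, 7, 8}  B3 = {2, 3, 7, 8, 9}  B4 = {0, 2, 3, 5, 8}  B5 = {2, 3, 4, 5, 8}  B6 = {3, 6, 7, 8, 9}
Tree: B1–B2, B2–B3, B1–B4, B4–B5, B3–B6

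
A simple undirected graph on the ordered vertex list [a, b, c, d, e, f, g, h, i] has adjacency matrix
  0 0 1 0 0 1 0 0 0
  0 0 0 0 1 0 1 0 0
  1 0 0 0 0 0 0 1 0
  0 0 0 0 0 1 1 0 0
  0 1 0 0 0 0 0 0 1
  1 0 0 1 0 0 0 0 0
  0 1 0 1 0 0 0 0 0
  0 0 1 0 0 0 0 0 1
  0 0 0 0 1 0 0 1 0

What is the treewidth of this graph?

2

A width-2 tree decomposition is:
Bags: B1 = {c, h, i}  B2 = {c, e, i}  B3 = {b, c, e}  B4 = {b, c, g}  B5 = {c, d, g}  B6 = {c, d, f}  B7 = {a, c, f}
Tree: B1–B2, B2–B3, B3–B4, B4–B5, B5–B6, B6–B7
The largest bag has 3 vertices, giving width 2; this decomposition certifies tw(G) ≤ 2. The edges c–h–i–e–b–g–d–f–a–c form a cycle, so G is not a tree and its treewidth is at least 2. Hence tw(G) = 2 exactly.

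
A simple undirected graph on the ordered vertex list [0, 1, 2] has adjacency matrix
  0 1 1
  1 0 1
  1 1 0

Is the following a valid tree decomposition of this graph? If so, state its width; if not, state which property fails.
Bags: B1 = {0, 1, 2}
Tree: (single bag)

Vertex coverage: the bags together contain {0, 1, 2}, the full vertex set. Edge coverage: each edge of G has both endpoints in at least one bag. Running intersection: for every vertex, the bags containing it form a connected subtree. All three properties hold, so this is a valid tree decomposition of width max|bag| − 1 = 2, and hence tw(G) ≤ 2.

Yes; width 2.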